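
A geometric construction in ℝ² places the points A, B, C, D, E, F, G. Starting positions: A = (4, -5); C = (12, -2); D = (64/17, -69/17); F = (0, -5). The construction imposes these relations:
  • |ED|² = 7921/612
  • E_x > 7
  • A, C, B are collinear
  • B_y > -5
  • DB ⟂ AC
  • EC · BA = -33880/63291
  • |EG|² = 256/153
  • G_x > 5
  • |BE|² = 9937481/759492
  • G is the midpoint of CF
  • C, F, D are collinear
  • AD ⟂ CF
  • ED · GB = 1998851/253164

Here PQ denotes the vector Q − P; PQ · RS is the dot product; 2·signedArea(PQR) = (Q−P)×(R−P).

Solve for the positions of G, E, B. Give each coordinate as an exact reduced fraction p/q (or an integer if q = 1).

B = (5092/1241, -6157/1241)
E = (370/51, -325/102)
G = (6, -7/2)

1. G_x = 6  [G is the midpoint of CF]
2. G_y = -7/2  [G is the midpoint of CF]
   → G = (6, -7/2)
3. B_x = 5092/1241  [A, C, B are collinear ∩ DB ⟂ AC]
4. B_y = -6157/1241  [A, C, B are collinear ∩ DB ⟂ AC]
   → B = (5092/1241, -6157/1241)
5. E_x = 370/51  [ED · GB = 1998851/253164 ∩ EC · BA = -33880/63291]
6. E_y = -325/102  [ED · GB = 1998851/253164 ∩ EC · BA = -33880/63291]
   → E = (370/51, -325/102)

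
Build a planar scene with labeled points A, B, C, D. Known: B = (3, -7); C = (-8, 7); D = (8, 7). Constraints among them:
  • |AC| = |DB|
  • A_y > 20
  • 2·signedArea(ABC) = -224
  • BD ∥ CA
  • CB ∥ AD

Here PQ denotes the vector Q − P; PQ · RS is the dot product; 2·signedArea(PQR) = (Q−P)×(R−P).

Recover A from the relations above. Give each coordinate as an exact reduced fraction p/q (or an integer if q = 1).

1. A_x = -3  [CB ∥ AD ∩ BD ∥ CA]
2. A_y = 21  [CB ∥ AD ∩ BD ∥ CA]
   → A = (-3, 21)

A = (-3, 21)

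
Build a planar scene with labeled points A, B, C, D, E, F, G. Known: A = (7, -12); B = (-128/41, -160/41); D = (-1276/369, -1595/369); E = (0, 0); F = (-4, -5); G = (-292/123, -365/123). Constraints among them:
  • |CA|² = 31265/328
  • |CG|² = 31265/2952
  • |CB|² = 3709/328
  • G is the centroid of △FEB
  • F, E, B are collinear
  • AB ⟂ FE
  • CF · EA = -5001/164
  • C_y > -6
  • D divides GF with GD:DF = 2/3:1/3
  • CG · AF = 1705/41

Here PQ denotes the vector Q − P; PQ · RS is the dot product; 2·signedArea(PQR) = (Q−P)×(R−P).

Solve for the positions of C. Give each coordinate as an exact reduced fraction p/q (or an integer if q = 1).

C = (-5/164, -857/164)

1. C_x = -5/164  [CG · AF = 1705/41 ∩ CF · EA = -5001/164]
2. C_y = -857/164  [CG · AF = 1705/41 ∩ CF · EA = -5001/164]
   → C = (-5/164, -857/164)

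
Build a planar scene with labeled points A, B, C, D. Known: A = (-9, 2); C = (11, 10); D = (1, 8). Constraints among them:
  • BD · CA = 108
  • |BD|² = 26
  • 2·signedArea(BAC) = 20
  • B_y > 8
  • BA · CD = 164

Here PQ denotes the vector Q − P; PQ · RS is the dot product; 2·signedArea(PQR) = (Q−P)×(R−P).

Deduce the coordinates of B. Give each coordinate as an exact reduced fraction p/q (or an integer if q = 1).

B = (6, 9)

1. B_x = 6  [BD · CA = 108 ∩ BA · CD = 164]
2. B_y = 9  [BD · CA = 108 ∩ BA · CD = 164]
   → B = (6, 9)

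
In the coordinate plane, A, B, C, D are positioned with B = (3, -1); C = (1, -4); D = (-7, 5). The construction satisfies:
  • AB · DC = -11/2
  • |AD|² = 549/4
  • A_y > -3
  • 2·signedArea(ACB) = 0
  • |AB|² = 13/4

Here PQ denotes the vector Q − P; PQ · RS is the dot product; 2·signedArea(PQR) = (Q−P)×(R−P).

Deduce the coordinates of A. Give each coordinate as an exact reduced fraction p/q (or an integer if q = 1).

1. A_x = 2  [2·signedArea(ACB) = 0 ∩ AB · DC = -11/2]
2. A_y = -5/2  [2·signedArea(ACB) = 0 ∩ AB · DC = -11/2]
   → A = (2, -5/2)

A = (2, -5/2)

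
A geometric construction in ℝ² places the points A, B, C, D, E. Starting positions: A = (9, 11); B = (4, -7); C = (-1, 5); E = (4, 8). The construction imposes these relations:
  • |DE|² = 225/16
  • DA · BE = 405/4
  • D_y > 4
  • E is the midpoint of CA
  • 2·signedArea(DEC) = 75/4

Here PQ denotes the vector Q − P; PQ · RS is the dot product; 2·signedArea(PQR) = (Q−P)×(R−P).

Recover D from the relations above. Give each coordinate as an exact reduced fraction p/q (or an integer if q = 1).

1. D_x = 4  [2·signedArea(DEC) = 75/4 ∩ DA · BE = 405/4]
2. D_y = 17/4  [2·signedArea(DEC) = 75/4 ∩ DA · BE = 405/4]
   → D = (4, 17/4)

D = (4, 17/4)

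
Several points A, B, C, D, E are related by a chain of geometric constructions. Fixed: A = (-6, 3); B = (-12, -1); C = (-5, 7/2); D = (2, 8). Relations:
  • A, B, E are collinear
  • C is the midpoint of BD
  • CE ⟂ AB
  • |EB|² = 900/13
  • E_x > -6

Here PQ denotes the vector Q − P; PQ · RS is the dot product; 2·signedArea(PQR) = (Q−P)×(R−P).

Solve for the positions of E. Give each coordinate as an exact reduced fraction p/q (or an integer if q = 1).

E = (-66/13, 47/13)

1. E_x = -66/13  [A, B, E are collinear ∩ CE ⟂ AB]
2. E_y = 47/13  [A, B, E are collinear ∩ CE ⟂ AB]
   → E = (-66/13, 47/13)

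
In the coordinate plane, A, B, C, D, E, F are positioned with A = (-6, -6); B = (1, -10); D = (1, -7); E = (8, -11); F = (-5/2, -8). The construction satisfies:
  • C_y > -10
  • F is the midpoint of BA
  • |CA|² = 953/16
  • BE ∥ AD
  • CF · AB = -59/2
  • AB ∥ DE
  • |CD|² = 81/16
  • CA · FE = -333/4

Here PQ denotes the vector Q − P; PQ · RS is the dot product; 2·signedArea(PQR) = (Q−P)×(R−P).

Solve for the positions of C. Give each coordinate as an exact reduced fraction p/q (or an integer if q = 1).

C = (1, -37/4)

1. C_x = 1  [CA · FE = -333/4 ∩ CF · AB = -59/2]
2. C_y = -37/4  [CA · FE = -333/4 ∩ CF · AB = -59/2]
   → C = (1, -37/4)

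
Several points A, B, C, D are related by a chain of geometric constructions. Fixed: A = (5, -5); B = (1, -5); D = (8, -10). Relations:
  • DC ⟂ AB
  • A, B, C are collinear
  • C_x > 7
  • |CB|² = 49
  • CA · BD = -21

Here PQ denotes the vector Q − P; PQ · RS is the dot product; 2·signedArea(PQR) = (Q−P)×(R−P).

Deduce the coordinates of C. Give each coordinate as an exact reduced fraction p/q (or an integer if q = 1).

C = (8, -5)

1. C_x = 8  [A, B, C are collinear ∩ DC ⟂ AB]
2. C_y = -5  [A, B, C are collinear ∩ DC ⟂ AB]
   → C = (8, -5)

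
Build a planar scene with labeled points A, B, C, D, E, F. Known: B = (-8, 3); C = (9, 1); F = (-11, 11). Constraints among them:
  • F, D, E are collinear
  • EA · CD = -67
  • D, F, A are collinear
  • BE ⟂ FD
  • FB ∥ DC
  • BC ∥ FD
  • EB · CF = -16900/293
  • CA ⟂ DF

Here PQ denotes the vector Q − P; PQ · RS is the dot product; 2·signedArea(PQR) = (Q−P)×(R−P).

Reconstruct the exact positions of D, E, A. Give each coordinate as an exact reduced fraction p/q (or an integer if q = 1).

A = (2897/293, 2503/293)
D = (6, 9)
E = (-2084/293, 3089/293)

1. D_x = 6  [FB ∥ DC ∩ BC ∥ FD]
2. D_y = 9  [FB ∥ DC ∩ BC ∥ FD]
   → D = (6, 9)
3. E_x = -2084/293  [F, D, E are collinear ∩ BE ⟂ FD]
4. E_y = 3089/293  [F, D, E are collinear ∩ BE ⟂ FD]
   → E = (-2084/293, 3089/293)
5. A_x = 2897/293  [D, F, A are collinear ∩ CA ⟂ DF]
6. A_y = 2503/293  [D, F, A are collinear ∩ CA ⟂ DF]
   → A = (2897/293, 2503/293)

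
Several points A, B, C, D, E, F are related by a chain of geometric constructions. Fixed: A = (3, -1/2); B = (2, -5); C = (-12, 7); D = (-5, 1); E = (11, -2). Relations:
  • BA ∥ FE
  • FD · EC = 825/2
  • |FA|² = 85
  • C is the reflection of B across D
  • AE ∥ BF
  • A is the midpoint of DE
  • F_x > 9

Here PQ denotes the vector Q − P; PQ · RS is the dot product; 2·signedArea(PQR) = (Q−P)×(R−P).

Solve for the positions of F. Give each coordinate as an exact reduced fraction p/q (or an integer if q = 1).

F = (10, -13/2)

1. F_x = 10  [BA ∥ FE ∩ AE ∥ BF]
2. F_y = -13/2  [BA ∥ FE ∩ AE ∥ BF]
   → F = (10, -13/2)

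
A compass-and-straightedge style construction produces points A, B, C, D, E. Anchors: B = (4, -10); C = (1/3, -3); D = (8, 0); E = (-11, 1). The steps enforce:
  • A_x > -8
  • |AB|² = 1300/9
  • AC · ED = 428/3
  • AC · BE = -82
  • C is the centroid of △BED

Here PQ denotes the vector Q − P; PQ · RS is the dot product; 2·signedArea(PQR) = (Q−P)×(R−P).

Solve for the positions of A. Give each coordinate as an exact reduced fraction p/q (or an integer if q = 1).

1. A_x = -22/3  [AC · ED = 428/3 ∩ AC · BE = -82]
2. A_y = -6  [AC · ED = 428/3 ∩ AC · BE = -82]
   → A = (-22/3, -6)

A = (-22/3, -6)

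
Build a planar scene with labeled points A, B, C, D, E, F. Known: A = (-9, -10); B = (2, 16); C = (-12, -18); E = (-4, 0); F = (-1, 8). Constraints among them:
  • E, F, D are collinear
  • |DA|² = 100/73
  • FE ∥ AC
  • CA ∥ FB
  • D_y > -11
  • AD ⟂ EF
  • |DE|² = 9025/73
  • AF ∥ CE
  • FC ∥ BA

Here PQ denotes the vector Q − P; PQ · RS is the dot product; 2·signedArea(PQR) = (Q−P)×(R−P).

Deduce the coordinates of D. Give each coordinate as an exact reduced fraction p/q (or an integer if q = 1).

D = (-577/73, -760/73)

1. D_x = -577/73  [E, F, D are collinear ∩ AD ⟂ EF]
2. D_y = -760/73  [E, F, D are collinear ∩ AD ⟂ EF]
   → D = (-577/73, -760/73)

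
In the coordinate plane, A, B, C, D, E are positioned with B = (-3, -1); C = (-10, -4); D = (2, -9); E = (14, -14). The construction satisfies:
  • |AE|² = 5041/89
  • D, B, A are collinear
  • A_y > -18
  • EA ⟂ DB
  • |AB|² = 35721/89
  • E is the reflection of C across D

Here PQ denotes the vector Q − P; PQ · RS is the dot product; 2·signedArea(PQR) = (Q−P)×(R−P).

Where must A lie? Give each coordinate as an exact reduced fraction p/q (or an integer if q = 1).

A = (678/89, -1601/89)

1. A_x = 678/89  [D, B, A are collinear ∩ EA ⟂ DB]
2. A_y = -1601/89  [D, B, A are collinear ∩ EA ⟂ DB]
   → A = (678/89, -1601/89)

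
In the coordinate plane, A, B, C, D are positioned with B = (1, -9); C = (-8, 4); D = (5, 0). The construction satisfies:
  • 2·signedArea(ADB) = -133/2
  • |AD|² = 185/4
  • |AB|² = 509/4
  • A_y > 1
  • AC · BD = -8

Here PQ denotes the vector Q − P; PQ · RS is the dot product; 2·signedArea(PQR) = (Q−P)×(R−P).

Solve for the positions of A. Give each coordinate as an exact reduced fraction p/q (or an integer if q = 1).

A = (-3/2, 2)

1. A_x = -3/2  [AC · BD = -8 ∩ 2·signedArea(ADB) = -133/2]
2. A_y = 2  [AC · BD = -8 ∩ 2·signedArea(ADB) = -133/2]
   → A = (-3/2, 2)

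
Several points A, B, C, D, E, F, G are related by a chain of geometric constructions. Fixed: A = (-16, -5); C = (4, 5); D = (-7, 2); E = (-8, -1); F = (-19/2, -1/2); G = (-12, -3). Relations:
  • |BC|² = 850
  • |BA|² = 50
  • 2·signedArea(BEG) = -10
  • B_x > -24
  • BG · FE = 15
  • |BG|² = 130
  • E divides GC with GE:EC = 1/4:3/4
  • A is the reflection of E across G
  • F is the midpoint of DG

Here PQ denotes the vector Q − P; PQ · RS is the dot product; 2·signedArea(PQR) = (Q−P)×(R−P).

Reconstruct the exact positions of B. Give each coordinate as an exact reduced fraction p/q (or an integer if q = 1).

B = (-23, -6)

1. B_x = -23  [2·signedArea(BEG) = -10 ∩ BG · FE = 15]
2. B_y = -6  [2·signedArea(BEG) = -10 ∩ BG · FE = 15]
   → B = (-23, -6)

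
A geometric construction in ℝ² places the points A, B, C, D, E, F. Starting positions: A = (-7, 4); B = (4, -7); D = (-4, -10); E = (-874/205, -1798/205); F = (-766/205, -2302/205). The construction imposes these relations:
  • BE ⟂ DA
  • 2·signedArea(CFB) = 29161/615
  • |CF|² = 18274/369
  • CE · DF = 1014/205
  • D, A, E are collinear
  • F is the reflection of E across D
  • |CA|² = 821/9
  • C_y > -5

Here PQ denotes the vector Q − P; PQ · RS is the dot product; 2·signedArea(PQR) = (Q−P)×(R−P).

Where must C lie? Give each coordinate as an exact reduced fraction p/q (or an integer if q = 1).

C = (-7/3, -13/3)

1. C_x = -7/3  [2·signedArea(CFB) = 29161/615 ∩ CE · DF = 1014/205]
2. C_y = -13/3  [2·signedArea(CFB) = 29161/615 ∩ CE · DF = 1014/205]
   → C = (-7/3, -13/3)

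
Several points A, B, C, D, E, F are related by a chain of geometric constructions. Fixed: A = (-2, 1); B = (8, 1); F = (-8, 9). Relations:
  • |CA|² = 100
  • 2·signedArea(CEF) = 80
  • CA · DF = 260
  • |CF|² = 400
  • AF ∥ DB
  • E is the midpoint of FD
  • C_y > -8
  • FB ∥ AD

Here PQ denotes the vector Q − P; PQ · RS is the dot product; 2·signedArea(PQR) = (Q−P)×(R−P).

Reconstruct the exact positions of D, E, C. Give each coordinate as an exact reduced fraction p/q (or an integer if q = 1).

C = (4, -7)
D = (14, -7)
E = (3, 1)

1. D_x = 14  [AF ∥ DB ∩ FB ∥ AD]
2. D_y = -7  [AF ∥ DB ∩ FB ∥ AD]
   → D = (14, -7)
3. E_x = 3  [E is the midpoint of FD]
4. E_y = 1  [E is the midpoint of FD]
   → E = (3, 1)
5. C_x = 4  [CA · DF = 260 ∩ 2·signedArea(CEF) = 80]
6. C_y = -7  [CA · DF = 260 ∩ 2·signedArea(CEF) = 80]
   → C = (4, -7)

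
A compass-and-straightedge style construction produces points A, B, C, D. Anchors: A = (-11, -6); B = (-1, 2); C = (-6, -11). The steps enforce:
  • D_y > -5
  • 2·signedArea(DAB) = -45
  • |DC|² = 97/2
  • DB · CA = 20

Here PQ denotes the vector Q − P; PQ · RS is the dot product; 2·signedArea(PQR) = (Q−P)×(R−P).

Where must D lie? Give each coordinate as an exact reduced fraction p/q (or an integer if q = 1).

D = (-7/2, -9/2)

1. D_x = -7/2  [DB · CA = 20 ∩ 2·signedArea(DAB) = -45]
2. D_y = -9/2  [DB · CA = 20 ∩ 2·signedArea(DAB) = -45]
   → D = (-7/2, -9/2)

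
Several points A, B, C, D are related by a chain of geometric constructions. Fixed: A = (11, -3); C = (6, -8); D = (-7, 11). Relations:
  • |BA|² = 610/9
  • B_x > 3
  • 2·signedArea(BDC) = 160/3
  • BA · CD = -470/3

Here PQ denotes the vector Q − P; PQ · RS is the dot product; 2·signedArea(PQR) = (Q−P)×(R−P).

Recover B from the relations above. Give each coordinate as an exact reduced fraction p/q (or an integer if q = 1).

1. B_x = 10/3  [2·signedArea(BDC) = 160/3 ∩ BA · CD = -470/3]
2. B_y = 0  [2·signedArea(BDC) = 160/3 ∩ BA · CD = -470/3]
   → B = (10/3, 0)

B = (10/3, 0)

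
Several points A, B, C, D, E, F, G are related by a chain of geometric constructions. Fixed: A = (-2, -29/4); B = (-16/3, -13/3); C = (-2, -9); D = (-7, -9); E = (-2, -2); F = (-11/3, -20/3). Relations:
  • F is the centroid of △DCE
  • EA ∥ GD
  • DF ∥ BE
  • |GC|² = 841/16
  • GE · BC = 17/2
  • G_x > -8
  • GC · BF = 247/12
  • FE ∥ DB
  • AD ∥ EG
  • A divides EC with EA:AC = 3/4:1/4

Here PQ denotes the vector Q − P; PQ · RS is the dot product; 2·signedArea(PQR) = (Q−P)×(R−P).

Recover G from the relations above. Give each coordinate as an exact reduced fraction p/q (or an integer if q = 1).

1. G_x = -7  [EA ∥ GD ∩ AD ∥ EG]
2. G_y = -15/4  [EA ∥ GD ∩ AD ∥ EG]
   → G = (-7, -15/4)

G = (-7, -15/4)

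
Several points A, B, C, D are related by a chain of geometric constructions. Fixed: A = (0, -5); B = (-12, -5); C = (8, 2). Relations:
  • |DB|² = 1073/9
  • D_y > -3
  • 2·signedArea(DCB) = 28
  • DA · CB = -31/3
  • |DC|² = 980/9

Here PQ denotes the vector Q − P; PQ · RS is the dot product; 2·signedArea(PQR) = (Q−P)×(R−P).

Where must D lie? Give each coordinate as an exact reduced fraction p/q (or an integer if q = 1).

1. D_x = -4/3  [DA · CB = -31/3 ∩ 2·signedArea(DCB) = 28]
2. D_y = -8/3  [DA · CB = -31/3 ∩ 2·signedArea(DCB) = 28]
   → D = (-4/3, -8/3)

D = (-4/3, -8/3)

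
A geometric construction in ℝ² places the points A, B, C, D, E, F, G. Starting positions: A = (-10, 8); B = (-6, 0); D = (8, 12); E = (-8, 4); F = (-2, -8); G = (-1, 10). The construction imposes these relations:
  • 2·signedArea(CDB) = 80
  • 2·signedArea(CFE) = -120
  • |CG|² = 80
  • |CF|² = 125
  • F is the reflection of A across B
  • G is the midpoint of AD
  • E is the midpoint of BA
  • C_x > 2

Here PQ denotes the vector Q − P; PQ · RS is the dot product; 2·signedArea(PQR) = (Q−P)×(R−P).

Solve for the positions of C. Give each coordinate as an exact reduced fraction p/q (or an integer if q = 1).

1. C_x = 3  [2·signedArea(CFE) = -120 ∩ 2·signedArea(CDB) = 80]
2. C_y = 2  [2·signedArea(CFE) = -120 ∩ 2·signedArea(CDB) = 80]
   → C = (3, 2)

C = (3, 2)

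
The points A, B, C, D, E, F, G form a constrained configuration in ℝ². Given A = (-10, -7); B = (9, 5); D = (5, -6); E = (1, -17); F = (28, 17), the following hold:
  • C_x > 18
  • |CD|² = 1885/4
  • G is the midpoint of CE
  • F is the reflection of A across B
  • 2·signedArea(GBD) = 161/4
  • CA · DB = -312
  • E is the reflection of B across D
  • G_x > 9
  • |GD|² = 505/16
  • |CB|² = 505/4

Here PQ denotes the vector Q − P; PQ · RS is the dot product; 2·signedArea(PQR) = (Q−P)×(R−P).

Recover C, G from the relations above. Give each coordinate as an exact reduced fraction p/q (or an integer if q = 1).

C = (37/2, 11)
G = (39/4, -3)

1. C_x = 37/2  [line -4·x + -11·y + 195 = 0 ∩ |CD|² = 1885/4]
2. C_y = 11  [line -4·x + -11·y + 195 = 0 ∩ |CD|² = 1885/4]
   → C = (37/2, 11)
3. G_x = 39/4  [G is the midpoint of CE]
4. G_y = -3  [G is the midpoint of CE]
   → G = (39/4, -3)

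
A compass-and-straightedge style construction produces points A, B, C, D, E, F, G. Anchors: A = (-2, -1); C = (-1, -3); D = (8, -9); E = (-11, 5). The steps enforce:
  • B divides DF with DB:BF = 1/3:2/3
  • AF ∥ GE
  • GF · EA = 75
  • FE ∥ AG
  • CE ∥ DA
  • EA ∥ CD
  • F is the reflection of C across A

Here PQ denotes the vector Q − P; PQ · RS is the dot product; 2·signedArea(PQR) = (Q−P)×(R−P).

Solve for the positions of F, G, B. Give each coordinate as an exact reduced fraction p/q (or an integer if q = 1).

B = (13/3, -17/3)
F = (-3, 1)
G = (-10, 3)

1. F_x = -3  [F is the reflection of C across A]
2. F_y = 1  [F is the reflection of C across A]
   → F = (-3, 1)
3. G_x = -10  [AF ∥ GE ∩ FE ∥ AG]
4. G_y = 3  [AF ∥ GE ∩ FE ∥ AG]
   → G = (-10, 3)
5. B_x = 13/3  [B divides DF with DB:BF = 1/3:2/3]
6. B_y = -17/3  [B divides DF with DB:BF = 1/3:2/3]
   → B = (13/3, -17/3)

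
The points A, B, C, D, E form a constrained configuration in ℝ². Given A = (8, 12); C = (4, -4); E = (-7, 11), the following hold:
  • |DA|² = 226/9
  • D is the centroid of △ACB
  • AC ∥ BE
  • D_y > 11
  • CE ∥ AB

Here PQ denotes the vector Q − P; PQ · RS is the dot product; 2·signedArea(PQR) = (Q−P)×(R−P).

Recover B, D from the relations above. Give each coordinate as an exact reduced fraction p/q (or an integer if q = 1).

1. B_x = -3  [AC ∥ BE ∩ CE ∥ AB]
2. B_y = 27  [AC ∥ BE ∩ CE ∥ AB]
   → B = (-3, 27)
3. D_x = 3  [D is the centroid of △ACB]
4. D_y = 35/3  [D is the centroid of △ACB]
   → D = (3, 35/3)

B = (-3, 27)
D = (3, 35/3)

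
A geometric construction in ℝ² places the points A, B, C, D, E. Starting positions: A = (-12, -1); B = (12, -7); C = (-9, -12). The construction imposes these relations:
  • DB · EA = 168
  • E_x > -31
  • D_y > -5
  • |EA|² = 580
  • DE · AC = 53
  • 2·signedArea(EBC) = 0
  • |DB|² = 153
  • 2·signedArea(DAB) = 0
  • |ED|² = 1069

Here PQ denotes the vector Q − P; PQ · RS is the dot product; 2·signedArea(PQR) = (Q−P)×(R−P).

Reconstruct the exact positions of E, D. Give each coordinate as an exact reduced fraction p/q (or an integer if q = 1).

D = (0, -4)
E = (-30, -17)

1. D_x = 0  [line 6·x + 24·y + 96 = 0 ∩ |DB|² = 153]
2. D_y = -4  [line 6·x + 24·y + 96 = 0 ∩ |DB|² = 153]
   → D = (0, -4)
3. E_x = -30  [2·signedArea(EBC) = 0 ∩ DE · AC = 53]
4. E_y = -17  [2·signedArea(EBC) = 0 ∩ DE · AC = 53]
   → E = (-30, -17)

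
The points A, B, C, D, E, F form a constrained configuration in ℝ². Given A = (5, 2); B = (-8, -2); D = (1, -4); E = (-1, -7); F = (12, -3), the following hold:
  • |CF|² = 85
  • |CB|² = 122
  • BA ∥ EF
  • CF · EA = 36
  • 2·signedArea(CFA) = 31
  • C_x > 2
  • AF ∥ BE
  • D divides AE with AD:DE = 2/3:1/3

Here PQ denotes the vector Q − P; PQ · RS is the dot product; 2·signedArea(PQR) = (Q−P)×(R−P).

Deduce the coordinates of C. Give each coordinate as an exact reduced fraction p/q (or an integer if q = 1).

C = (3, -1)

1. C_x = 3  [2·signedArea(CFA) = 31 ∩ CF · EA = 36]
2. C_y = -1  [2·signedArea(CFA) = 31 ∩ CF · EA = 36]
   → C = (3, -1)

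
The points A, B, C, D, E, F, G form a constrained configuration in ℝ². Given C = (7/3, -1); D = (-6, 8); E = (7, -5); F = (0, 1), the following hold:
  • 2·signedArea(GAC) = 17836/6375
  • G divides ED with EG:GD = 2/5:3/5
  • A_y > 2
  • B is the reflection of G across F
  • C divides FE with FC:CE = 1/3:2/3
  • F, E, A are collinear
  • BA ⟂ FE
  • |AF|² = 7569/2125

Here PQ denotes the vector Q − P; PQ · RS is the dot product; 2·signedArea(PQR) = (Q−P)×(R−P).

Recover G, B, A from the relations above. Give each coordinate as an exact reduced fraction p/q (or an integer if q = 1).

A = (-609/425, 947/425)
B = (-9/5, 9/5)
G = (9/5, 1/5)

1. G_x = 9/5  [G divides ED with EG:GD = 2/5:3/5]
2. G_y = 1/5  [G divides ED with EG:GD = 2/5:3/5]
   → G = (9/5, 1/5)
3. B_x = -9/5  [B is the reflection of G across F]
4. B_y = 9/5  [B is the reflection of G across F]
   → B = (-9/5, 9/5)
5. A_x = -609/425  [F, E, A are collinear ∩ BA ⟂ FE]
6. A_y = 947/425  [F, E, A are collinear ∩ BA ⟂ FE]
   → A = (-609/425, 947/425)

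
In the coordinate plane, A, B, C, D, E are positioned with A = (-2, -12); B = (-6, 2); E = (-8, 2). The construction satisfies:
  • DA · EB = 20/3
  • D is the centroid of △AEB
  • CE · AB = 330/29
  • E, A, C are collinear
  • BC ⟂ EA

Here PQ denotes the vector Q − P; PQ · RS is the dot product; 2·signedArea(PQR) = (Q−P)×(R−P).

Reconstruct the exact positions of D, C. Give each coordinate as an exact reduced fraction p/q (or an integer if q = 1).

C = (-223/29, 37/29)
D = (-16/3, -8/3)

1. D_x = -16/3  [D is the centroid of △AEB]
2. D_y = -8/3  [D is the centroid of △AEB]
   → D = (-16/3, -8/3)
3. C_x = -223/29  [E, A, C are collinear ∩ BC ⟂ EA]
4. C_y = 37/29  [E, A, C are collinear ∩ BC ⟂ EA]
   → C = (-223/29, 37/29)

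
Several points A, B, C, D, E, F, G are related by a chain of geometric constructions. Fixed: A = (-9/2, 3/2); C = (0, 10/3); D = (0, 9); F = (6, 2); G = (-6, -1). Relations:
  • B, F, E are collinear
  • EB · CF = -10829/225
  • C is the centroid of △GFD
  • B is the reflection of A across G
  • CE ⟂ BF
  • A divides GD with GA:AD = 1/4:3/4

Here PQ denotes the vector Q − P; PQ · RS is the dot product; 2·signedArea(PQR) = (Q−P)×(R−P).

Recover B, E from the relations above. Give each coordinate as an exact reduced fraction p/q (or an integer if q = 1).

1. B_x = -15/2  [B is the reflection of A across G]
2. B_y = -7/2  [B is the reflection of A across G]
   → B = (-15/2, -7/2)
3. E_x = 33/25  [B, F, E are collinear ∩ CE ⟂ BF]
4. E_y = 7/75  [B, F, E are collinear ∩ CE ⟂ BF]
   → E = (33/25, 7/75)

B = (-15/2, -7/2)
E = (33/25, 7/75)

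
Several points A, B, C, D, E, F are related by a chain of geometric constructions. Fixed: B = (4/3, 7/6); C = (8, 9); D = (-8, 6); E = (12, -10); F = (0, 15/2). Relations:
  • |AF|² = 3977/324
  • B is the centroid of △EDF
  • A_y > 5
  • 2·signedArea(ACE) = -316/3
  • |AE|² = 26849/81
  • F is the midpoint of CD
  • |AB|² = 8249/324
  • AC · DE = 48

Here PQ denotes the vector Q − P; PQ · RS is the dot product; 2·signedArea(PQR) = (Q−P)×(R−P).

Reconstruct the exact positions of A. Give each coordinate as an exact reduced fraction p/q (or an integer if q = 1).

A = (28/9, 53/9)

1. A_x = 28/9  [2·signedArea(ACE) = -316/3 ∩ AC · DE = 48]
2. A_y = 53/9  [2·signedArea(ACE) = -316/3 ∩ AC · DE = 48]
   → A = (28/9, 53/9)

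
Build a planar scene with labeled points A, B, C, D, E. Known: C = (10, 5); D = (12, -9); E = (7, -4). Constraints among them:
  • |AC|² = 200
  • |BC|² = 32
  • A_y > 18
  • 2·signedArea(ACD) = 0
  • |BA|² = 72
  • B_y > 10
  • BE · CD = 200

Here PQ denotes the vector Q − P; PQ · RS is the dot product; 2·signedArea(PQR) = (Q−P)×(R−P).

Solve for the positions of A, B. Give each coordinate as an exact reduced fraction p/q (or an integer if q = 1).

1. A_x = 8  [line 14·x + 2·y + -150 = 0 ∩ |AC|² = 200]
2. A_y = 19  [line 14·x + 2·y + -150 = 0 ∩ |AC|² = 200]
   → A = (8, 19)
3. B_x = 46/5  [line -2·x + 14·y + -130 = 0 ∩ |BA|² = 72]
4. B_y = 53/5  [line -2·x + 14·y + -130 = 0 ∩ |BA|² = 72]
   → B = (46/5, 53/5)

A = (8, 19)
B = (46/5, 53/5)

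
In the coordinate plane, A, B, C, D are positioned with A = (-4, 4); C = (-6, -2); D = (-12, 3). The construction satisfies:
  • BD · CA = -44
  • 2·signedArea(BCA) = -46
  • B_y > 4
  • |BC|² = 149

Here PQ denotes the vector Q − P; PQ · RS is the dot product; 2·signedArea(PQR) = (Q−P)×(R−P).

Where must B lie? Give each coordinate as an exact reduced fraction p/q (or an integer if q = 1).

B = (4, 5)

1. B_x = 4  [BD · CA = -44 ∩ 2·signedArea(BCA) = -46]
2. B_y = 5  [BD · CA = -44 ∩ 2·signedArea(BCA) = -46]
   → B = (4, 5)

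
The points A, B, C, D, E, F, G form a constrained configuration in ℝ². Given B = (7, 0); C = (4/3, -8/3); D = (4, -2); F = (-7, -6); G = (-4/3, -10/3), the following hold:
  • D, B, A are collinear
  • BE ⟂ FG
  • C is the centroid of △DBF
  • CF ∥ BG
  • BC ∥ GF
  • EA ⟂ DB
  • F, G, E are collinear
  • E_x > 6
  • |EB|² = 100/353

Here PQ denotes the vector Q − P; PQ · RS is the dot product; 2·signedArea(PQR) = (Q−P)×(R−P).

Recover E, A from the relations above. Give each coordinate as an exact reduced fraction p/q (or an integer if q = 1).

A = (32423/4589, 200/4589)
E = (2391/353, 170/353)

1. E_x = 2391/353  [F, G, E are collinear ∩ BE ⟂ FG]
2. E_y = 170/353  [F, G, E are collinear ∩ BE ⟂ FG]
   → E = (2391/353, 170/353)
3. A_x = 32423/4589  [D, B, A are collinear ∩ EA ⟂ DB]
4. A_y = 200/4589  [D, B, A are collinear ∩ EA ⟂ DB]
   → A = (32423/4589, 200/4589)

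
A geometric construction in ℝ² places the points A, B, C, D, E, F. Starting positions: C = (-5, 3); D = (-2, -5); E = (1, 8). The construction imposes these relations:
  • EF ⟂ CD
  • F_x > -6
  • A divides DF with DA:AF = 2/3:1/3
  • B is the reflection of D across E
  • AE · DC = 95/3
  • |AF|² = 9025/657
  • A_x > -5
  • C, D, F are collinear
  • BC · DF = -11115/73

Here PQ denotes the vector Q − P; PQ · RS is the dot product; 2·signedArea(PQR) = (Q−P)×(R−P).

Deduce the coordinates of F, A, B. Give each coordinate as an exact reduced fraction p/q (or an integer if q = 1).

A = (-336/73, 425/219)
B = (4, 21)
F = (-431/73, 395/73)

1. F_x = -431/73  [C, D, F are collinear ∩ EF ⟂ CD]
2. F_y = 395/73  [C, D, F are collinear ∩ EF ⟂ CD]
   → F = (-431/73, 395/73)
3. A_x = -336/73  [A divides DF with DA:AF = 2/3:1/3]
4. A_y = 425/219  [A divides DF with DA:AF = 2/3:1/3]
   → A = (-336/73, 425/219)
5. B_x = 4  [B is the reflection of D across E]
6. B_y = 21  [B is the reflection of D across E]
   → B = (4, 21)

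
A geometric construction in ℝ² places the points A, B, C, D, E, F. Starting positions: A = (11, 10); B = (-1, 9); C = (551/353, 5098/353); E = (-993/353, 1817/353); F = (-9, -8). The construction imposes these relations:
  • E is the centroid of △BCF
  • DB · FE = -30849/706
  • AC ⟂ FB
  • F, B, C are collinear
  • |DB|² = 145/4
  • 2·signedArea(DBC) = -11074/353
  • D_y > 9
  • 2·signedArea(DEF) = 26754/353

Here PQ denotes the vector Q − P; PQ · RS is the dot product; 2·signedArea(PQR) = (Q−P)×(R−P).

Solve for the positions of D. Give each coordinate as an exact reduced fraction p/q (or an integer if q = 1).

1. D_x = 5  [2·signedArea(DBC) = -11074/353 ∩ DB · FE = -30849/706]
2. D_y = 19/2  [2·signedArea(DBC) = -11074/353 ∩ DB · FE = -30849/706]
   → D = (5, 19/2)

D = (5, 19/2)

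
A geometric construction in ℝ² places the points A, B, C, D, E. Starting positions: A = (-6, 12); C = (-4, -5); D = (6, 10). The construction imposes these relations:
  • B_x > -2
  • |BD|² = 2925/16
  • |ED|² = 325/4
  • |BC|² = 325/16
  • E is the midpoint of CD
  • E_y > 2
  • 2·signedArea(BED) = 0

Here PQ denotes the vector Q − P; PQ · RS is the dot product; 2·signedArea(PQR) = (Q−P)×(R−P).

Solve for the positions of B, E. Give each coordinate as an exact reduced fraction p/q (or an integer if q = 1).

1. E_x = 1  [E is the midpoint of CD]
2. E_y = 5/2  [E is the midpoint of CD]
   → E = (1, 5/2)
3. B_x = -3/2  [line -15/2·x + 5·y + -5 = 0 ∩ |BC|² = 325/16]
4. B_y = -5/4  [line -15/2·x + 5·y + -5 = 0 ∩ |BC|² = 325/16]
   → B = (-3/2, -5/4)

B = (-3/2, -5/4)
E = (1, 5/2)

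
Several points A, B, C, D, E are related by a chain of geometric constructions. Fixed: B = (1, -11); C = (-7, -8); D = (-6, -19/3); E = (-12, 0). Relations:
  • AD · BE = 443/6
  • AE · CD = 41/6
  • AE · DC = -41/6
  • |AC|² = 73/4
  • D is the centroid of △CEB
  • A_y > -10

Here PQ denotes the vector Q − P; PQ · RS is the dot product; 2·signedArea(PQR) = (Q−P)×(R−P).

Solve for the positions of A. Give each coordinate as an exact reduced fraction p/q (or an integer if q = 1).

A = (-3, -19/2)

1. A_x = -3  [AE · CD = 41/6 ∩ AD · BE = 443/6]
2. A_y = -19/2  [AE · CD = 41/6 ∩ AD · BE = 443/6]
   → A = (-3, -19/2)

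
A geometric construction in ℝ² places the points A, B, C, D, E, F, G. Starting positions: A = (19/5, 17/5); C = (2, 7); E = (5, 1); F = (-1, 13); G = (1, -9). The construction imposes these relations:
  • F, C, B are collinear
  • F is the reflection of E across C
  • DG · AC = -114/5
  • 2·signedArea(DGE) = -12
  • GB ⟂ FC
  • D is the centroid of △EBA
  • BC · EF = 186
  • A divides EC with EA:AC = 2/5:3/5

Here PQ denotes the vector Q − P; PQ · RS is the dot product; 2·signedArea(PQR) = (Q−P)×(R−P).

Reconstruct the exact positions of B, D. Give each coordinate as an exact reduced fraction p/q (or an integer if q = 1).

B = (41/5, -27/5)
D = (17/3, -1/3)

1. B_x = 41/5  [F, C, B are collinear ∩ GB ⟂ FC]
2. B_y = -27/5  [F, C, B are collinear ∩ GB ⟂ FC]
   → B = (41/5, -27/5)
3. D_x = 17/3  [D is the centroid of △EBA]
4. D_y = -1/3  [D is the centroid of △EBA]
   → D = (17/3, -1/3)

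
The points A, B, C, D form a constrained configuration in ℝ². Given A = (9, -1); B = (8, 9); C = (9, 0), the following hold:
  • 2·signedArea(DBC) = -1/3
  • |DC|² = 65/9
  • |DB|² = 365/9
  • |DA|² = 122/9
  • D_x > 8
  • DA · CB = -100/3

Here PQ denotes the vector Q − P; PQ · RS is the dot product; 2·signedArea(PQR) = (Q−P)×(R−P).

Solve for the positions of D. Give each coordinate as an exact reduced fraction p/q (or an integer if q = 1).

D = (26/3, 8/3)

1. D_x = 26/3  [DA · CB = -100/3 ∩ 2·signedArea(DBC) = -1/3]
2. D_y = 8/3  [DA · CB = -100/3 ∩ 2·signedArea(DBC) = -1/3]
   → D = (26/3, 8/3)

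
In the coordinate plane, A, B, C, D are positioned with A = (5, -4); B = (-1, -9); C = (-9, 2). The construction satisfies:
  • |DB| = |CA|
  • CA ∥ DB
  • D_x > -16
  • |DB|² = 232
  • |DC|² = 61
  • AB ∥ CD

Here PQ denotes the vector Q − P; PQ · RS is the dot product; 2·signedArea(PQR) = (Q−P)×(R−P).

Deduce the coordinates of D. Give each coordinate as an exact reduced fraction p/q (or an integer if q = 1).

1. D_x = -15  [CA ∥ DB ∩ AB ∥ CD]
2. D_y = -3  [CA ∥ DB ∩ AB ∥ CD]
   → D = (-15, -3)

D = (-15, -3)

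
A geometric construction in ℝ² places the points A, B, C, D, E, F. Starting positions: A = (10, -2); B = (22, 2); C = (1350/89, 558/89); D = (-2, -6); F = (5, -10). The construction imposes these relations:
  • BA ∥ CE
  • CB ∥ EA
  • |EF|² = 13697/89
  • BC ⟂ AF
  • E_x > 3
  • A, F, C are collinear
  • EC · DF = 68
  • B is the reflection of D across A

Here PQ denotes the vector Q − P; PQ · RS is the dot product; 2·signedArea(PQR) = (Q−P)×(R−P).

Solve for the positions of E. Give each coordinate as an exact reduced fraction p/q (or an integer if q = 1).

E = (282/89, 202/89)

1. E_x = 282/89  [CB ∥ EA ∩ BA ∥ CE]
2. E_y = 202/89  [CB ∥ EA ∩ BA ∥ CE]
   → E = (282/89, 202/89)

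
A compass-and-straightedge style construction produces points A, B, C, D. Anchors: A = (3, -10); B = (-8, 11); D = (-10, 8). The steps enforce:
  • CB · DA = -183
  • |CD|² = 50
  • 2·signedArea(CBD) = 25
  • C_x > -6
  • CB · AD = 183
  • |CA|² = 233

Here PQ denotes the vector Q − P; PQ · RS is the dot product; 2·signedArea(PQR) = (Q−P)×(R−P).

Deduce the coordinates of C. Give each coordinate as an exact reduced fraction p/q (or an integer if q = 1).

C = (-5, 3)

1. C_x = -5  [CB · AD = 183 ∩ 2·signedArea(CBD) = 25]
2. C_y = 3  [CB · AD = 183 ∩ 2·signedArea(CBD) = 25]
   → C = (-5, 3)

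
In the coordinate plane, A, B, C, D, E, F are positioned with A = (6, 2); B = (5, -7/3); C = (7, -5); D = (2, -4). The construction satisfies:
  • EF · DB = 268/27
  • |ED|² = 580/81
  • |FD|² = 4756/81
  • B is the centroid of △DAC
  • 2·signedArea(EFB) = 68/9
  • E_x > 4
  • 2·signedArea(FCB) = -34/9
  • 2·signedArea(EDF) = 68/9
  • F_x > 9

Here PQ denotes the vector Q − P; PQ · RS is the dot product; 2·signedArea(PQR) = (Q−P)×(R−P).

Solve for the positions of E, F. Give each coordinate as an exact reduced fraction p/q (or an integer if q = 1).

E = (14/3, -34/9)
F = (28/3, -56/9)

1. F_x = 28/3  [line -8/3·x + -2·y + 112/9 = 0 ∩ |FD|² = 4756/81]
2. F_y = -56/9  [line -8/3·x + -2·y + 112/9 = 0 ∩ |FD|² = 4756/81]
   → F = (28/3, -56/9)
3. E_x = 14/3  [2·signedArea(EDF) = 68/9 ∩ EF · DB = 268/27]
4. E_y = -34/9  [2·signedArea(EDF) = 68/9 ∩ EF · DB = 268/27]
   → E = (14/3, -34/9)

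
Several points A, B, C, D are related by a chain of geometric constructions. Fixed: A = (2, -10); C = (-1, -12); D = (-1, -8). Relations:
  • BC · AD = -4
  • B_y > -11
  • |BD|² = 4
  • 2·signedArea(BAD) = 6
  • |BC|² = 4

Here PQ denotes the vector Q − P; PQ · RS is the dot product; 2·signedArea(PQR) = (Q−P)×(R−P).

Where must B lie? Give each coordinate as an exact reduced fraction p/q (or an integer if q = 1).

B = (-1, -10)

1. B_x = -1  [2·signedArea(BAD) = 6 ∩ BC · AD = -4]
2. B_y = -10  [2·signedArea(BAD) = 6 ∩ BC · AD = -4]
   → B = (-1, -10)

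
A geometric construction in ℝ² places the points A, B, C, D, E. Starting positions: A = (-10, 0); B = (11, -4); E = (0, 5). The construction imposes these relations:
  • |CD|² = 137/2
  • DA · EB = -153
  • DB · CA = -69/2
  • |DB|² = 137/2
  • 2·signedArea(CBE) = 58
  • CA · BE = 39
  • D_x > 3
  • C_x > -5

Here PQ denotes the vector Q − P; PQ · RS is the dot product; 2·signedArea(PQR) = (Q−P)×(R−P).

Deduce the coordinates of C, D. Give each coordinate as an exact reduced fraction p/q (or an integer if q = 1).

C = (-4, 3)
D = (7/2, -1/2)

1. C_x = -4  [2·signedArea(CBE) = 58 ∩ CA · BE = 39]
2. C_y = 3  [2·signedArea(CBE) = 58 ∩ CA · BE = 39]
   → C = (-4, 3)
3. D_x = 7/2  [DA · EB = -153 ∩ DB · CA = -69/2]
4. D_y = -1/2  [DA · EB = -153 ∩ DB · CA = -69/2]
   → D = (7/2, -1/2)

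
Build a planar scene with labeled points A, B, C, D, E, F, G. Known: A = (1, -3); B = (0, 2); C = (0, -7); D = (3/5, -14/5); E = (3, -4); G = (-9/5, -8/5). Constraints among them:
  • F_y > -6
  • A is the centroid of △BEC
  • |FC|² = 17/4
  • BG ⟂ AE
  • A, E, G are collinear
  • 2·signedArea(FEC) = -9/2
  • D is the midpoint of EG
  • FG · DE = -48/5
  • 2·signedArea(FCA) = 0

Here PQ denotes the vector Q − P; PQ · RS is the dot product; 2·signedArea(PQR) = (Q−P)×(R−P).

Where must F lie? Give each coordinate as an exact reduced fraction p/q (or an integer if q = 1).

F = (1/2, -5)

1. F_x = 1/2  [2·signedArea(FCA) = 0 ∩ FG · DE = -48/5]
2. F_y = -5  [2·signedArea(FCA) = 0 ∩ FG · DE = -48/5]
   → F = (1/2, -5)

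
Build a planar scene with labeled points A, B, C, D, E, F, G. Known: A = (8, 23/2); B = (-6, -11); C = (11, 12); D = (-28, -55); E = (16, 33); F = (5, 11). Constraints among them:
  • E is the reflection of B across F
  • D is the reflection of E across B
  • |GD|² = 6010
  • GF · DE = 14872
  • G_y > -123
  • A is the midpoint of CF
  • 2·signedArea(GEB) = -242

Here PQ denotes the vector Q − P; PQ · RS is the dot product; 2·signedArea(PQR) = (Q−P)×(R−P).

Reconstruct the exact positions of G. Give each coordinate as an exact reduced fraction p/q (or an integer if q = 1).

G = (-67, -122)

1. G_x = -67  [2·signedArea(GEB) = -242 ∩ GF · DE = 14872]
2. G_y = -122  [2·signedArea(GEB) = -242 ∩ GF · DE = 14872]
   → G = (-67, -122)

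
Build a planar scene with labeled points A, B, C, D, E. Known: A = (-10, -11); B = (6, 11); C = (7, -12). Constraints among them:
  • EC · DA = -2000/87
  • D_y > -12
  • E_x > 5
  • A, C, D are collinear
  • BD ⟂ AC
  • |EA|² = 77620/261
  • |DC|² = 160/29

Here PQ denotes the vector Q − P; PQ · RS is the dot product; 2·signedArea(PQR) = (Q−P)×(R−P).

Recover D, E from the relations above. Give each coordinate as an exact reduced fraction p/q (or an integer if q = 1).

D = (135/29, -344/29)
E = (512/87, -373/87)

1. D_x = 135/29  [A, C, D are collinear ∩ BD ⟂ AC]
2. D_y = -344/29  [A, C, D are collinear ∩ BD ⟂ AC]
   → D = (135/29, -344/29)
3. E_x = 512/87  [line 425/29·x + -25/29·y + -7825/87 = 0 ∩ |EA|² = 77620/261]
4. E_y = -373/87  [line 425/29·x + -25/29·y + -7825/87 = 0 ∩ |EA|² = 77620/261]
   → E = (512/87, -373/87)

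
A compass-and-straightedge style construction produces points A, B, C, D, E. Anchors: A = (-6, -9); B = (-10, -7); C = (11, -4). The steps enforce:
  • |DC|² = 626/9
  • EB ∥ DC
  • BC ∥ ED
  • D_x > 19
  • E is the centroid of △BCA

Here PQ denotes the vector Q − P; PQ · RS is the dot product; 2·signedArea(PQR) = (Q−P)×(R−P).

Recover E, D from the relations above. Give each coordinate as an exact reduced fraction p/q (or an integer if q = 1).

1. E_x = -5/3  [E is the centroid of △BCA]
2. E_y = -20/3  [E is the centroid of △BCA]
   → E = (-5/3, -20/3)
3. D_x = 58/3  [EB ∥ DC ∩ BC ∥ ED]
4. D_y = -11/3  [EB ∥ DC ∩ BC ∥ ED]
   → D = (58/3, -11/3)

D = (58/3, -11/3)
E = (-5/3, -20/3)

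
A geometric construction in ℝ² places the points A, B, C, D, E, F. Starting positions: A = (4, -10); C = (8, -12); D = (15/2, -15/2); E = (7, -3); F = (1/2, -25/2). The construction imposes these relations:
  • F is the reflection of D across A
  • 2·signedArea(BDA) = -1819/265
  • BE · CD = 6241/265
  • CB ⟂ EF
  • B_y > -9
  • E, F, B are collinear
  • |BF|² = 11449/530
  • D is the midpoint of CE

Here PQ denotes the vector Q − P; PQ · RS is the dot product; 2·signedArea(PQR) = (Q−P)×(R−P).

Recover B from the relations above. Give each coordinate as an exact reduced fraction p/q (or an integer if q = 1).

1. B_x = 828/265  [E, F, B are collinear ∩ CB ⟂ EF]
2. B_y = -2296/265  [E, F, B are collinear ∩ CB ⟂ EF]
   → B = (828/265, -2296/265)

B = (828/265, -2296/265)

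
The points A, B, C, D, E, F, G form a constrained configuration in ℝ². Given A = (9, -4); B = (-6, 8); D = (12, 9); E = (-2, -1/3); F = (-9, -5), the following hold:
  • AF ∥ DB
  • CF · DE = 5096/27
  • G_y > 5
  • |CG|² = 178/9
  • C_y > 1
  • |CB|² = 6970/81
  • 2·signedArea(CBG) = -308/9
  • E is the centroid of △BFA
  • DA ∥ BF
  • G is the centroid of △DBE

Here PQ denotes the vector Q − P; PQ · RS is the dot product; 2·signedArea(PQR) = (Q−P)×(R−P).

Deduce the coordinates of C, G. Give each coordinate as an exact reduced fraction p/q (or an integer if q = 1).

1. G_x = 4/3  [G is the centroid of △DBE]
2. G_y = 50/9  [G is the centroid of △DBE]
   → G = (4/3, 50/9)
3. C_x = 1/3  [CF · DE = 5096/27 ∩ 2·signedArea(CBG) = -308/9]
4. C_y = 11/9  [CF · DE = 5096/27 ∩ 2·signedArea(CBG) = -308/9]
   → C = (1/3, 11/9)

C = (1/3, 11/9)
G = (4/3, 50/9)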